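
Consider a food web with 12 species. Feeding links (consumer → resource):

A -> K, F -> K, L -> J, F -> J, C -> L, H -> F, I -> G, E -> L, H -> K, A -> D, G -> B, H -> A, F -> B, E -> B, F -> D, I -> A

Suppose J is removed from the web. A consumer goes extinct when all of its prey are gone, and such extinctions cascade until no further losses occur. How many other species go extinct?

Remove J.
Round 1: L (all prey gone) → extinct.
Round 2: C (all prey gone) → extinct.
No further losses. Total secondary extinctions: 2.

2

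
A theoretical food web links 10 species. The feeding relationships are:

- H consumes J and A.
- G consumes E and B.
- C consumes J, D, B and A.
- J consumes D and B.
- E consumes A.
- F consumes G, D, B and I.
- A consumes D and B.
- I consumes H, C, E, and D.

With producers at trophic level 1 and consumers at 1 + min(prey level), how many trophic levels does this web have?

3

Producers (level 1): B, D.
Following each consumer down to its lowest-level prey: B → A → H (levels 1 through 3).
All prey of H (A 2, J 2) are at level 2 or above, so H is at level 1 + 2 = 3.
Every consumer has at least one prey at level 2 or below, so none exceeds level 3.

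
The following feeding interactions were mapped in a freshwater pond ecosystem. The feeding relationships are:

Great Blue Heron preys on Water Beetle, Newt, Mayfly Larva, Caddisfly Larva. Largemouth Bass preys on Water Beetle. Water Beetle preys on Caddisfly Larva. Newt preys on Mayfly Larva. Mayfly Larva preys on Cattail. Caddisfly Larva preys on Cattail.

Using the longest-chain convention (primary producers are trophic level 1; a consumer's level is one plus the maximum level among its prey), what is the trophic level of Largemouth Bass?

Trophic level 4

Cattail is a producer → level 1.
Caddisfly Larva eats Cattail → level 2.
Water Beetle eats Caddisfly Larva → level 3.
Largemouth Bass eats Water Beetle → level 4.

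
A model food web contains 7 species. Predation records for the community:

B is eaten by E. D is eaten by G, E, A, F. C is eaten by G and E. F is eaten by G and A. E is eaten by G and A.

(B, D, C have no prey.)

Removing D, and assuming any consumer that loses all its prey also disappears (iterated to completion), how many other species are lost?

Remove D.
Round 1: F (all prey gone) → extinct.
No further losses. Total secondary extinctions: 1.

1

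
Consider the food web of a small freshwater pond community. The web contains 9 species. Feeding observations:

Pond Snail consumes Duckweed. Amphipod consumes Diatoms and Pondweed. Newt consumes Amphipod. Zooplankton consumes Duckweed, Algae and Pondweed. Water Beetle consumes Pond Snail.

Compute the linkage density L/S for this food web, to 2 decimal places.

There are L = 8 links among S = 9 species.
L/S = 8/9 = 0.8889 ≈ 0.89.

L/S = 0.89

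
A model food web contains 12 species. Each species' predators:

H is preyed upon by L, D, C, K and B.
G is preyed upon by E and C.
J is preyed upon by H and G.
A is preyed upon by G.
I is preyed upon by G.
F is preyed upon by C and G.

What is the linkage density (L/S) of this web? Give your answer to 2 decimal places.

There are L = 13 links among S = 12 species.
L/S = 13/12 = 1.0833 ≈ 1.08.

L/S = 1.08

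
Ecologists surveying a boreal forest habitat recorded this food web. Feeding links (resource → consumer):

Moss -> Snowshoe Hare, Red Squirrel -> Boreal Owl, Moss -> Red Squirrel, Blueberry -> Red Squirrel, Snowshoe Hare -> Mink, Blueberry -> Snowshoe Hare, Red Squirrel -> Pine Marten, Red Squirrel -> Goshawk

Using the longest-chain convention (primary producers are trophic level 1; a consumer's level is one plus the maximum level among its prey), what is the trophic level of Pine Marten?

Moss is a producer → level 1.
Red Squirrel eats Moss (level 1); other prey at levels: Blueberry 1 → level 2.
Pine Marten eats Red Squirrel → level 3.

Trophic level 3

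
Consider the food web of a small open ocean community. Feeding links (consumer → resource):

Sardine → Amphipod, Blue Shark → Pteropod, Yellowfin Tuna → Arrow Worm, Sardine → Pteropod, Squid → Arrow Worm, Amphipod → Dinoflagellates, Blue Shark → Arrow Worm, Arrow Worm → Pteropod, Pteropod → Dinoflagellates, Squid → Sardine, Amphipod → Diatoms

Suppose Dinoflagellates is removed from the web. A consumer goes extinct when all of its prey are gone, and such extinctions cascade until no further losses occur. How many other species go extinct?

Remove Dinoflagellates.
Round 1: Pteropod (all prey gone) → extinct.
Round 2: Arrow Worm (all prey gone) → extinct.
Round 3: Blue Shark (all prey gone), Yellowfin Tuna (all prey gone) → extinct.
No further losses. Total secondary extinctions: 4.

4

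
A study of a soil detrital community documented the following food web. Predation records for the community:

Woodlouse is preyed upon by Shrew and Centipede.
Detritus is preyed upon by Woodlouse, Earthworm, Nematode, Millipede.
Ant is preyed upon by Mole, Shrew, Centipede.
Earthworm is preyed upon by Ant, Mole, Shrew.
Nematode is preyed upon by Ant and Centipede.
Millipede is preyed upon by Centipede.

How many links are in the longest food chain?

One longest chain: Detritus → Earthworm → Ant → Shrew.
It has 4 species and 3 links.

3 links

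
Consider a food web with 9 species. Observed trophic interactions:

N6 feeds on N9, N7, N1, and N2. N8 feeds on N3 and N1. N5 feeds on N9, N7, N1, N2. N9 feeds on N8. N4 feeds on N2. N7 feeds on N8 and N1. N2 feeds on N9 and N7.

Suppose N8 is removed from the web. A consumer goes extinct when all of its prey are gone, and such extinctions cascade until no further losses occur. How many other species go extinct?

Remove N8.
Round 1: N9 (all prey gone) → extinct.
No further losses. Total secondary extinctions: 1.

1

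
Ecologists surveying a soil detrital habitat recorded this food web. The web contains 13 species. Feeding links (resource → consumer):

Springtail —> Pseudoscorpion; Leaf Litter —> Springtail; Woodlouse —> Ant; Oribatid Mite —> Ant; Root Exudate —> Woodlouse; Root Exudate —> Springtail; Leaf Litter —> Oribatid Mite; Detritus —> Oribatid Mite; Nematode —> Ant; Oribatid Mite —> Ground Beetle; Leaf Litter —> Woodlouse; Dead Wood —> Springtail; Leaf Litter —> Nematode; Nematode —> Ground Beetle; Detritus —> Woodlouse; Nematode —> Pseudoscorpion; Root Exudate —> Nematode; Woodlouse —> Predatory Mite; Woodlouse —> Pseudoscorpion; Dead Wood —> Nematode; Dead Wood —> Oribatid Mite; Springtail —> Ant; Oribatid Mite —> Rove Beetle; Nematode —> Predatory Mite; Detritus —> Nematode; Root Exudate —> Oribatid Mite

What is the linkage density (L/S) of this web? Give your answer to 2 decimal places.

There are L = 26 links among S = 13 species.
L/S = 26/13 = 2.0000 ≈ 2.00.

L/S = 2.00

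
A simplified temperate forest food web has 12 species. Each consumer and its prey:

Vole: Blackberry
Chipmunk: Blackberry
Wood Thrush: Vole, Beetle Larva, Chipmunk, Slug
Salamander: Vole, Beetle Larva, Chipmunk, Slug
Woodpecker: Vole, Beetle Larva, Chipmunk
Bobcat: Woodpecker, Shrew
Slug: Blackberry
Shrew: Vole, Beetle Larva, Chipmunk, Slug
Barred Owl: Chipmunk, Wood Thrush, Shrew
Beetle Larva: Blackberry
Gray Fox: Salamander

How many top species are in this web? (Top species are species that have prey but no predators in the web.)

Top species (has prey, but nothing eats it): Bobcat, Barred Owl, Gray Fox.
Count: 3.

3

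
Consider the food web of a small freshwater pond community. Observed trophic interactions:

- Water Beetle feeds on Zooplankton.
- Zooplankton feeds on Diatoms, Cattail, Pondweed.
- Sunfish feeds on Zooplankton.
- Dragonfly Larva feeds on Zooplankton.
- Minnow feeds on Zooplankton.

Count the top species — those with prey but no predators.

Top species (has prey, but nothing eats it): Sunfish, Water Beetle, Dragonfly Larva, Minnow.
Count: 4.

4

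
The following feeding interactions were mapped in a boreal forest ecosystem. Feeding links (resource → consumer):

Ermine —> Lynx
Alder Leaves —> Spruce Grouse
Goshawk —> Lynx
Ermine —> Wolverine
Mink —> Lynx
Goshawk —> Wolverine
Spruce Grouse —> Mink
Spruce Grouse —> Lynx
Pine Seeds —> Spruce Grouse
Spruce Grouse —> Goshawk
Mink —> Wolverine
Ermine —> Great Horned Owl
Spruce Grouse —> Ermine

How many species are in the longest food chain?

One longest chain: Pine Seeds → Spruce Grouse → Mink → Wolverine.
It has 4 species and 3 links.

4 species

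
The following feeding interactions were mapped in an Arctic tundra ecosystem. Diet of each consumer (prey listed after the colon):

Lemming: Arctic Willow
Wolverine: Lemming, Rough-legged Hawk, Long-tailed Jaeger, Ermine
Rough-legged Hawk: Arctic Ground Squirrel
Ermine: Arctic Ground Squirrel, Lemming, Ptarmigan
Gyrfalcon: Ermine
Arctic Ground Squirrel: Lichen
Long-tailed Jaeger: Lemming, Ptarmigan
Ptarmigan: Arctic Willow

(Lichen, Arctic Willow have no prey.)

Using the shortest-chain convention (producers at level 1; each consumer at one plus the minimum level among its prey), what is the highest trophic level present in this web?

Producers (level 1): Lichen, Arctic Willow.
Following each consumer down to its lowest-level prey: Lichen → Arctic Ground Squirrel → Ermine → Gyrfalcon (levels 1 through 4).
All prey of Gyrfalcon (Ermine 3) are at level 3 or above, so Gyrfalcon is at level 1 + 3 = 4.
Every consumer has at least one prey at level 3 or below, so none exceeds level 4.

4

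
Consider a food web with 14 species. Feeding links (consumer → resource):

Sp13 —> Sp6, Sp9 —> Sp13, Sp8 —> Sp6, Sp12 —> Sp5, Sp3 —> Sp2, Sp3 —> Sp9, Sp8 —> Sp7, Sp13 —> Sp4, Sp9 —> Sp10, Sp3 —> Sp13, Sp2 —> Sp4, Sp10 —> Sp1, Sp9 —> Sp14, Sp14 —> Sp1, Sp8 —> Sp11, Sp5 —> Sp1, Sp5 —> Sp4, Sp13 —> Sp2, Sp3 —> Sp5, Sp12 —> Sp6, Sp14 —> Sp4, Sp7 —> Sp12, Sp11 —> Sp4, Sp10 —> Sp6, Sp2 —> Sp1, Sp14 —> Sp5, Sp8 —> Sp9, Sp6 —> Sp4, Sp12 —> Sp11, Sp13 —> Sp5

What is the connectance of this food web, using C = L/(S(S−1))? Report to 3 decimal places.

The web has S = 14 species and L = 30 feeding links.
C = L / (S(S−1)) = 30 / 182 = 0.1648 ≈ 0.165.

C = 0.165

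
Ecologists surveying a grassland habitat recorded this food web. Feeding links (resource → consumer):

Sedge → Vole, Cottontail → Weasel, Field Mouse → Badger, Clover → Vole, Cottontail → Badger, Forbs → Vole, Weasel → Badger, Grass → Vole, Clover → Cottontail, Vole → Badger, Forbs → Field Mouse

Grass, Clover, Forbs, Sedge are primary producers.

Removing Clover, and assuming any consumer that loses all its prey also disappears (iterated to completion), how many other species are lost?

Remove Clover.
Round 1: Cottontail (all prey gone) → extinct.
Round 2: Weasel (all prey gone) → extinct.
No further losses. Total secondary extinctions: 2.

2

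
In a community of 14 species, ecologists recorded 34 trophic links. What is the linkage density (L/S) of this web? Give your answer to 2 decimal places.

There are L = 34 links among S = 14 species.
L/S = 34/14 = 2.4286 ≈ 2.43.

L/S = 2.43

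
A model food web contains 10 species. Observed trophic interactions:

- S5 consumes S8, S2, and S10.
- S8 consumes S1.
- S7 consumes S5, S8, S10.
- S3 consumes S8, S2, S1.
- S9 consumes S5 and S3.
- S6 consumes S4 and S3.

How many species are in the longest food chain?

4 species

One longest chain: S1 → S8 → S5 → S7.
It has 4 species and 3 links.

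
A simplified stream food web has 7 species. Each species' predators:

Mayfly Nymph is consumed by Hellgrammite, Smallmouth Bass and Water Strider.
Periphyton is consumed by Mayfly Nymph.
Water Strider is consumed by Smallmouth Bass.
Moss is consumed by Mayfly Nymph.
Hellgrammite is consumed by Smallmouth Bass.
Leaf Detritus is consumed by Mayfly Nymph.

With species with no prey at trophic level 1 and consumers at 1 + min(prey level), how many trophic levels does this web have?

Basal resources (level 1): Periphyton, Leaf Detritus, Moss.
Following each consumer down to its lowest-level prey: Periphyton → Mayfly Nymph → Smallmouth Bass (levels 1 through 3).
All prey of Smallmouth Bass (Mayfly Nymph 2, Water Strider 3, Hellgrammite 3) are at level 2 or above, so Smallmouth Bass is at level 1 + 2 = 3.
Every consumer has at least one prey at level 2 or below, so none exceeds level 3.

3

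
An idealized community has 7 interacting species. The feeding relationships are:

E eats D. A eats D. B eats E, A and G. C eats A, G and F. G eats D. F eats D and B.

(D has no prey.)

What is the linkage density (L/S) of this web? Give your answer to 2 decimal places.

L/S = 1.57

There are L = 11 links among S = 7 species.
L/S = 11/7 = 1.5714 ≈ 1.57.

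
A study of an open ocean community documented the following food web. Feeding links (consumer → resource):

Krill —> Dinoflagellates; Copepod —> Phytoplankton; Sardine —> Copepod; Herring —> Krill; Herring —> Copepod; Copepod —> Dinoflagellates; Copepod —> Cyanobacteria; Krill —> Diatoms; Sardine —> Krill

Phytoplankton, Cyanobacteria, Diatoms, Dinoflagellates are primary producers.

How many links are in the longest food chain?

2 links

One longest chain: Phytoplankton → Copepod → Herring.
It has 3 species and 2 links.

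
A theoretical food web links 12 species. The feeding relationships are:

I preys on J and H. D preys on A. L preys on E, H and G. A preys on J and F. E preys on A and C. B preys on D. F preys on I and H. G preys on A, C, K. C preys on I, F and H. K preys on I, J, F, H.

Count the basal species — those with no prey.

Basal species (no prey listed): J, H.
Count: 2.

2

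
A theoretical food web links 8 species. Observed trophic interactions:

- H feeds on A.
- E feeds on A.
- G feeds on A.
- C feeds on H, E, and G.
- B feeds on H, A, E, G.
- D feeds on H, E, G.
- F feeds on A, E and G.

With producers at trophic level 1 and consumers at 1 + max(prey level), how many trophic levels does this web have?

3

Producers (level 1): A.
A → E → D gives D level 3.
No species has a prey at level 3, so no species reaches level 4.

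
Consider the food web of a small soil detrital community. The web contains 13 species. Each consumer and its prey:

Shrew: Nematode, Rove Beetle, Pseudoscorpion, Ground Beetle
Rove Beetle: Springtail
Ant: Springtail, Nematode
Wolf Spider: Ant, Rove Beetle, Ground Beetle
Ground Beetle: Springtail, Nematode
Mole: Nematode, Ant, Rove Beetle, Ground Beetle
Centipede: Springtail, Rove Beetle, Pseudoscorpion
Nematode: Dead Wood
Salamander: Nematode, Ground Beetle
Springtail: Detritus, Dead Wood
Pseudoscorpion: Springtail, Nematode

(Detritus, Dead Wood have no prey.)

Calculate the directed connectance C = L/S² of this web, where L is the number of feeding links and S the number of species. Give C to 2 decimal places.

C = 0.15

The web has S = 13 species and L = 26 feeding links.
C = L / S² = 26 / 169 = 0.1538 ≈ 0.15.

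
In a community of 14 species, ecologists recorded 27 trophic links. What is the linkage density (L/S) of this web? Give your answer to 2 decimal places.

There are L = 27 links among S = 14 species.
L/S = 27/14 = 1.9286 ≈ 1.93.

L/S = 1.93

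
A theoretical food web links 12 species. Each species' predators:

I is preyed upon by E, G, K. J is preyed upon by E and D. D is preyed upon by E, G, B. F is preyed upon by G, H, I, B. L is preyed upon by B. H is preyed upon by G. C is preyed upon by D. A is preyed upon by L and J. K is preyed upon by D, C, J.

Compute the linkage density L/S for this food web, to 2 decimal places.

L/S = 1.67

There are L = 20 links among S = 12 species.
L/S = 20/12 = 1.6667 ≈ 1.67.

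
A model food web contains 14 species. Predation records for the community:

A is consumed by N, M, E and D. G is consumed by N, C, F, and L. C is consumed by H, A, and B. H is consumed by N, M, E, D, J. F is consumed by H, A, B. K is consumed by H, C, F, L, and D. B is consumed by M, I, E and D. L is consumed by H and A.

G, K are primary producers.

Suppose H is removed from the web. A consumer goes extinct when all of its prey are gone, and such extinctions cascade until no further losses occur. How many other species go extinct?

Remove H.
Round 1: J (all prey gone) → extinct.
No further losses. Total secondary extinctions: 1.

1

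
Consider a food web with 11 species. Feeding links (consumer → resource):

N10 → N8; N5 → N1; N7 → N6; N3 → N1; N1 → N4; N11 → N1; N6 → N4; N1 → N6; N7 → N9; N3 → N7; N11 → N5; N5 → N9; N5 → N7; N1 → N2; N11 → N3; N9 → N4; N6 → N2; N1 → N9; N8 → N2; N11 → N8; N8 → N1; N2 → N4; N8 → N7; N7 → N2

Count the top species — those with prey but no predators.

Top species (has prey, but nothing eats it): N11, N10.
Count: 2.

2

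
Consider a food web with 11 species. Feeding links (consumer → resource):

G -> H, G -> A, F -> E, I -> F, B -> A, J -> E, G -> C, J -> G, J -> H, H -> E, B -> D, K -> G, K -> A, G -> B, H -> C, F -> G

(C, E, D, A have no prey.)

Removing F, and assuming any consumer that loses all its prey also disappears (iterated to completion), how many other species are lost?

Remove F.
Round 1: I (all prey gone) → extinct.
No further losses. Total secondary extinctions: 1.

1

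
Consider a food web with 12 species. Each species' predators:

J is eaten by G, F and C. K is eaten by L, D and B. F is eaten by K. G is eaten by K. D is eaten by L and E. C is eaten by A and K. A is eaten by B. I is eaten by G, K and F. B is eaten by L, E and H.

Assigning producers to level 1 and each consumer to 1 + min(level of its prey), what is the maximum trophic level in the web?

4

Producers (level 1): I, J.
Following each consumer down to its lowest-level prey: I → K → B → E (levels 1 through 4).
All prey of E (B 3, D 3) are at level 3 or above, so E is at level 1 + 3 = 4.
Every consumer has at least one prey at level 3 or below, so none exceeds level 4.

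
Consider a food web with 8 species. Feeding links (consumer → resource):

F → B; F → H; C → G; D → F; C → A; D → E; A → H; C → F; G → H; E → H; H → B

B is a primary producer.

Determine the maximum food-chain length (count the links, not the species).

One longest chain: B → H → E → D.
It has 4 species and 3 links.

3 links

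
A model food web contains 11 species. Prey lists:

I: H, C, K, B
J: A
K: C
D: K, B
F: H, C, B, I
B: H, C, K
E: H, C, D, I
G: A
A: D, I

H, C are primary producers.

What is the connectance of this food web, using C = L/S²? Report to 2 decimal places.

C = 0.18

The web has S = 11 species and L = 22 feeding links.
C = L / S² = 22 / 121 = 0.1818 ≈ 0.18.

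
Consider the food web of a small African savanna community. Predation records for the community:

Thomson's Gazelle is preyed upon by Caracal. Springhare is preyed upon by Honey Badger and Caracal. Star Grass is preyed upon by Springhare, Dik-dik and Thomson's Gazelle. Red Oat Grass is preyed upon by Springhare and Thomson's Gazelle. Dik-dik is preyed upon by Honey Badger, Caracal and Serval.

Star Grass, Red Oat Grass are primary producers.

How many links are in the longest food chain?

One longest chain: Star Grass → Springhare → Honey Badger.
It has 3 species and 2 links.

2 links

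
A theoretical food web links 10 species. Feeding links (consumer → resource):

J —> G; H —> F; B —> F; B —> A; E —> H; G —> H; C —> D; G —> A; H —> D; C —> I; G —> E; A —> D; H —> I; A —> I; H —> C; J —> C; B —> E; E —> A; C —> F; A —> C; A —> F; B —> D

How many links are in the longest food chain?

5 links

One longest chain: I → C → A → E → G → J.
It has 6 species and 5 links.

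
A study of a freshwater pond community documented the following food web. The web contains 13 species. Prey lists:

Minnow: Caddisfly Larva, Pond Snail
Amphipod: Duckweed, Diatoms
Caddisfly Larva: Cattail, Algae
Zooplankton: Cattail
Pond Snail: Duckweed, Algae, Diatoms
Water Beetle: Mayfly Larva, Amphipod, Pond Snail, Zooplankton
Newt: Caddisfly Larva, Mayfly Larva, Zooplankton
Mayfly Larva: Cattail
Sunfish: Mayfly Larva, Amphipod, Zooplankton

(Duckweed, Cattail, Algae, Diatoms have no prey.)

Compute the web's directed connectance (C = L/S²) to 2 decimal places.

The web has S = 13 species and L = 21 feeding links.
C = L / S² = 21 / 169 = 0.1243 ≈ 0.12.

C = 0.12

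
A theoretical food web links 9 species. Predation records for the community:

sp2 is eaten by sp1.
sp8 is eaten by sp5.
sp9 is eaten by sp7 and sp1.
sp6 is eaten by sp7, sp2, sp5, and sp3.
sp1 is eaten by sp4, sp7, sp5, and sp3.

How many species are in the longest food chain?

One longest chain: sp6 → sp2 → sp1 → sp3.
It has 4 species and 3 links.

4 species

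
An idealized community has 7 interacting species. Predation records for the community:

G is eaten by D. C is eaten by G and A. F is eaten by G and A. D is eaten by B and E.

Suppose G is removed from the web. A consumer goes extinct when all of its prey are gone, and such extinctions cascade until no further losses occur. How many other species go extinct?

3

Remove G.
Round 1: D (all prey gone) → extinct.
Round 2: E (all prey gone), B (all prey gone) → extinct.
No further losses. Total secondary extinctions: 3.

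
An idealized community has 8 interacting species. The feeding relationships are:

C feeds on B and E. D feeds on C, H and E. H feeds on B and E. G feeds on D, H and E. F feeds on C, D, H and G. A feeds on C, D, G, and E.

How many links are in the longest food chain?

One longest chain: B → H → D → G → A.
It has 5 species and 4 links.

4 links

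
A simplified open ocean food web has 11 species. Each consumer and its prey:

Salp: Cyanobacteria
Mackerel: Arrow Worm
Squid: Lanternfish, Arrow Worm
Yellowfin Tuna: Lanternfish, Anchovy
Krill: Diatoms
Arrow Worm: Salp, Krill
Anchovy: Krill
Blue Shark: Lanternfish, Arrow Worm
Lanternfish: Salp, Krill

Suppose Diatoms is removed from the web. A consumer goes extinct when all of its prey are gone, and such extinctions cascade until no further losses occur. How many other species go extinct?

2

Remove Diatoms.
Round 1: Krill (all prey gone) → extinct.
Round 2: Anchovy (all prey gone) → extinct.
No further losses. Total secondary extinctions: 2.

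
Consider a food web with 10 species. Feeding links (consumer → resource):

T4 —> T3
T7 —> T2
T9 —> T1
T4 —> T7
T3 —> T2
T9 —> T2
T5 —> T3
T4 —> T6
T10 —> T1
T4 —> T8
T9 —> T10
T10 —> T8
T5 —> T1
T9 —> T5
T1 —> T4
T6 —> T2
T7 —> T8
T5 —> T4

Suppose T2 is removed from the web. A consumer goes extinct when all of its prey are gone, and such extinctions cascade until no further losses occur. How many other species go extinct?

2

Remove T2.
Round 1: T6 (all prey gone), T3 (all prey gone) → extinct.
No further losses. Total secondary extinctions: 2.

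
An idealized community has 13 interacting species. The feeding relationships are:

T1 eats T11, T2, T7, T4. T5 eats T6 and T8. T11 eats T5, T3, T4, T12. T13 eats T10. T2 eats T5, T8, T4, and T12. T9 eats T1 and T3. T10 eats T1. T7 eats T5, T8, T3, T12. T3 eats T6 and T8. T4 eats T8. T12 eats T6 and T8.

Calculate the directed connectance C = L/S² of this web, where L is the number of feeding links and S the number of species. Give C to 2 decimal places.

The web has S = 13 species and L = 27 feeding links.
C = L / S² = 27 / 169 = 0.1598 ≈ 0.16.

C = 0.16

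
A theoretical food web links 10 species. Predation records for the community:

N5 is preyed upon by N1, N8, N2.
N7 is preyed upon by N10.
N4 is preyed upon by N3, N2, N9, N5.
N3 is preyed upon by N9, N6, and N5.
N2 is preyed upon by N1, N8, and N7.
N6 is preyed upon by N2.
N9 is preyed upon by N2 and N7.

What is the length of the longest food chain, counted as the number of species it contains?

One longest chain: N4 → N3 → N6 → N2 → N7 → N10.
It has 6 species and 5 links.

6 species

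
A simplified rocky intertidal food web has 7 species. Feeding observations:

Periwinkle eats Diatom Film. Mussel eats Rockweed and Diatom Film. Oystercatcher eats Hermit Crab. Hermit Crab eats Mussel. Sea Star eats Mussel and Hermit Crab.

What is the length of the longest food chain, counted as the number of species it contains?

One longest chain: Diatom Film → Mussel → Hermit Crab → Oystercatcher.
It has 4 species and 3 links.

4 species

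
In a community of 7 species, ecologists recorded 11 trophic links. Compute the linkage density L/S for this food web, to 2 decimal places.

L/S = 1.57

There are L = 11 links among S = 7 species.
L/S = 11/7 = 1.5714 ≈ 1.57.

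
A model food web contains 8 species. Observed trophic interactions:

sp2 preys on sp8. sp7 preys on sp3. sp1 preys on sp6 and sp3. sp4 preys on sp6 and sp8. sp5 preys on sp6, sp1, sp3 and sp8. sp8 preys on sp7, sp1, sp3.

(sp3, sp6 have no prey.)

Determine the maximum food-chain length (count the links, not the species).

One longest chain: sp3 → sp7 → sp8 → sp2.
It has 4 species and 3 links.

3 links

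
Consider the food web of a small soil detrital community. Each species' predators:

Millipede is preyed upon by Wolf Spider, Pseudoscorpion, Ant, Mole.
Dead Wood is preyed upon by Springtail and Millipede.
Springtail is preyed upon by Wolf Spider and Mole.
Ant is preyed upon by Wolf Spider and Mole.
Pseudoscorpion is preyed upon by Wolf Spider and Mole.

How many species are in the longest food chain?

4 species

One longest chain: Dead Wood → Millipede → Ant → Wolf Spider.
It has 4 species and 3 links.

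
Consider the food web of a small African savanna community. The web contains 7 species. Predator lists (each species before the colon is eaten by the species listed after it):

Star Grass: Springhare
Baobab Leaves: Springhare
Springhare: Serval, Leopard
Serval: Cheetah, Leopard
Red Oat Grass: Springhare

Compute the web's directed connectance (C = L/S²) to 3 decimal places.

The web has S = 7 species and L = 7 feeding links.
C = L / S² = 7 / 49 = 0.1429 ≈ 0.143.

C = 0.143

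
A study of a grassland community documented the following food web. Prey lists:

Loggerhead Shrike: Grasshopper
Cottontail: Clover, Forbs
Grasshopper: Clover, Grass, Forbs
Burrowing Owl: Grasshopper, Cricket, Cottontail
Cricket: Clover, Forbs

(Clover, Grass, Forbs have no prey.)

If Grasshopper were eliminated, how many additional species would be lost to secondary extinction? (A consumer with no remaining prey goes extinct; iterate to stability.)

Remove Grasshopper.
Round 1: Loggerhead Shrike (all prey gone) → extinct.
No further losses. Total secondary extinctions: 1.

1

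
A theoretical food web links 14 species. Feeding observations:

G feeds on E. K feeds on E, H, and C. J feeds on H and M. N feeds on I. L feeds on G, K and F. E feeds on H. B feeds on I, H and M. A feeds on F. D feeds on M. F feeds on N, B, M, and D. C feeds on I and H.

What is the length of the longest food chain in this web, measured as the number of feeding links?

One longest chain: M → D → F → A.
It has 4 species and 3 links.

3 links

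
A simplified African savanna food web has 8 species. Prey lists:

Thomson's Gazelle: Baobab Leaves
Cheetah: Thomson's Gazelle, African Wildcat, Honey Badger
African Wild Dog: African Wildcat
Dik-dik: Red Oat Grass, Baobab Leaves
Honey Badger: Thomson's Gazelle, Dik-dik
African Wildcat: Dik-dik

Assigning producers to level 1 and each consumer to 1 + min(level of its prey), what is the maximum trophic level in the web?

Producers (level 1): Red Oat Grass, Baobab Leaves.
Following each consumer down to its lowest-level prey: Red Oat Grass → Dik-dik → African Wildcat → African Wild Dog (levels 1 through 4).
All prey of African Wild Dog (African Wildcat 3) are at level 3 or above, so African Wild Dog is at level 1 + 3 = 4.
Every consumer has at least one prey at level 3 or below, so none exceeds level 4.

4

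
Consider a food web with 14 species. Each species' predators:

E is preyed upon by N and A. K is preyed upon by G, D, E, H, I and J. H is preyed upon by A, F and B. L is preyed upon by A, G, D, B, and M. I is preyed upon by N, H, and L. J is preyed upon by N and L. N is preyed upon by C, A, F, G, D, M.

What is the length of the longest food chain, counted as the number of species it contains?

4 species

One longest chain: K → I → N → C.
It has 4 species and 3 links.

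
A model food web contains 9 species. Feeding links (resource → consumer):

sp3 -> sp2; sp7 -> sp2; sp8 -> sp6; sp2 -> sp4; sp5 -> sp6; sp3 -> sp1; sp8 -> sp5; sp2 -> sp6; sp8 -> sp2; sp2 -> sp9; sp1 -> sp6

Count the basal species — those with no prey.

3

Basal species (no prey listed): sp7, sp3, sp8.
Count: 3.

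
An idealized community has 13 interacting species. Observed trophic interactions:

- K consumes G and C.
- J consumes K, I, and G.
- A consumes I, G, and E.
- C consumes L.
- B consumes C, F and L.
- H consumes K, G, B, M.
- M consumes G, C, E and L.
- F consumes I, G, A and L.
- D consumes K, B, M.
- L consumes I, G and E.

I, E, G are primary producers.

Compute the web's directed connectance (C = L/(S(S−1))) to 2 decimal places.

The web has S = 13 species and L = 30 feeding links.
C = L / (S(S−1)) = 30 / 156 = 0.1923 ≈ 0.19.

C = 0.19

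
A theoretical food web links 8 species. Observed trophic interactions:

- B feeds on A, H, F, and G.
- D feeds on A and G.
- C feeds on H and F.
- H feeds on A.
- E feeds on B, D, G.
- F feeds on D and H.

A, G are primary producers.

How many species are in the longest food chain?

5 species

One longest chain: A → D → F → B → E.
It has 5 species and 4 links.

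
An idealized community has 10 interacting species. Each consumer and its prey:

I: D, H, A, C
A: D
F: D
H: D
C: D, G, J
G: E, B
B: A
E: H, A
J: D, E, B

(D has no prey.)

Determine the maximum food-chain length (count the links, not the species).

5 links

One longest chain: D → H → E → G → C → I.
It has 6 species and 5 links.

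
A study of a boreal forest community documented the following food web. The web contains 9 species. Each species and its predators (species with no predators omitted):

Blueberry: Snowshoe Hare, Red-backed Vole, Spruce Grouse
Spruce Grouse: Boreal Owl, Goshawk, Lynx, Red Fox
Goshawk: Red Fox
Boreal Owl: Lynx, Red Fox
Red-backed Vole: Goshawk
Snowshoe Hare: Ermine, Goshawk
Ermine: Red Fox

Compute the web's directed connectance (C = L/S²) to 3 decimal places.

C = 0.173

The web has S = 9 species and L = 14 feeding links.
C = L / S² = 14 / 81 = 0.1728 ≈ 0.173.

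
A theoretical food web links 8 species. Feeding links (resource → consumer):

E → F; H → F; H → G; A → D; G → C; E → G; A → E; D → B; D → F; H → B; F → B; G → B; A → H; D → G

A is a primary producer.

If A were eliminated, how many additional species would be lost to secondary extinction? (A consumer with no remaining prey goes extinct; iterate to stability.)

Remove A.
Round 1: H (all prey gone), D (all prey gone), E (all prey gone) → extinct.
Round 2: G (all prey gone), F (all prey gone) → extinct.
Round 3: B (all prey gone), C (all prey gone) → extinct.
No further losses. Total secondary extinctions: 7.

7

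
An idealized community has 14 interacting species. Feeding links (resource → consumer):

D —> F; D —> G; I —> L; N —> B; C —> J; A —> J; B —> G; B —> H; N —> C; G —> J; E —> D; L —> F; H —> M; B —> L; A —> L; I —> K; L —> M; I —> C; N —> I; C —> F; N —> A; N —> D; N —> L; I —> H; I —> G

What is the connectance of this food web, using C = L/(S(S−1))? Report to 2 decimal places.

C = 0.14

The web has S = 14 species and L = 25 feeding links.
C = L / (S(S−1)) = 25 / 182 = 0.1374 ≈ 0.14.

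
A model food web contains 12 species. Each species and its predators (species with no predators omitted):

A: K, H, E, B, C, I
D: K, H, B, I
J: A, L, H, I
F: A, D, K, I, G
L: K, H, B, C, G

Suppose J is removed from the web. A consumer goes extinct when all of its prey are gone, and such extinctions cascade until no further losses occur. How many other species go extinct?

Remove J.
Round 1: L (all prey gone) → extinct.
No further losses. Total secondary extinctions: 1.

1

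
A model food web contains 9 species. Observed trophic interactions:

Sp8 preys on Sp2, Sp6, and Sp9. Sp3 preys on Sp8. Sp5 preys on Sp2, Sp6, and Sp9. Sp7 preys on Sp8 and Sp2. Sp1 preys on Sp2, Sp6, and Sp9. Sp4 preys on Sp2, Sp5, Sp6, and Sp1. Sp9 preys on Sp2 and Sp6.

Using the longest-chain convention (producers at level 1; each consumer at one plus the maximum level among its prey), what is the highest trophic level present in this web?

4

Producers (level 1): Sp2, Sp6.
Sp2 → Sp9 → Sp1 → Sp4 gives Sp4 level 4.
No species has a prey at level 4, so no species reaches level 5.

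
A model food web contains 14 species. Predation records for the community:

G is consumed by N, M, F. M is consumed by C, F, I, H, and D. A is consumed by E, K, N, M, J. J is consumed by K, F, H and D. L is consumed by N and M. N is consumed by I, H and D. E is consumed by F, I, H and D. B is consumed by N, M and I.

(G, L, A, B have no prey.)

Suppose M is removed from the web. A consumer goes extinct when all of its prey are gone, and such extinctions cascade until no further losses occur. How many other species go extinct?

1

Remove M.
Round 1: C (all prey gone) → extinct.
No further losses. Total secondary extinctions: 1.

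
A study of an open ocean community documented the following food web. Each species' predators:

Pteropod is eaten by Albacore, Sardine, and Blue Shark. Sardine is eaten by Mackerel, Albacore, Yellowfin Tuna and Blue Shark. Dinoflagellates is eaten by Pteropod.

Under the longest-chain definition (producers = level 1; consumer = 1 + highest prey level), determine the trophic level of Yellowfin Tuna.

Dinoflagellates is a producer → level 1.
Pteropod eats Dinoflagellates → level 2.
Sardine eats Pteropod → level 3.
Yellowfin Tuna eats Sardine → level 4.

Trophic level 4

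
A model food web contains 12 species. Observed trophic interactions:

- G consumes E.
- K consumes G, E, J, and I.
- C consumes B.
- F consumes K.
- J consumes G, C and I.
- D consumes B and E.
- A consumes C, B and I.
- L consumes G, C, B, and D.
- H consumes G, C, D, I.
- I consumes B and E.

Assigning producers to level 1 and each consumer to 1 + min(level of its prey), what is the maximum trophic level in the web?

3

Producers (level 1): B, E.
Following each consumer down to its lowest-level prey: E → G → J (levels 1 through 3).
All prey of J (G 2, C 2, I 2) are at level 2 or above, so J is at level 1 + 2 = 3.
Every consumer has at least one prey at level 2 or below, so none exceeds level 3.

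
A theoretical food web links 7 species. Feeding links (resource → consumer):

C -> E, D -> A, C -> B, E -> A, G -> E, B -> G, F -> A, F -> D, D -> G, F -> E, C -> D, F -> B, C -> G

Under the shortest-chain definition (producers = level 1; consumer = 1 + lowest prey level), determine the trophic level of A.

Trophic level 2

F is a producer → level 1.
A eats F → level 2.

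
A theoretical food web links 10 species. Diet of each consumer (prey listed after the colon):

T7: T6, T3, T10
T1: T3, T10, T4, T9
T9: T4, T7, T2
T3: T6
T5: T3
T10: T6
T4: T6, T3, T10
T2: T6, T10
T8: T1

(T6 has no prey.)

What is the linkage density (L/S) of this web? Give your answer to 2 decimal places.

L/S = 1.90

There are L = 19 links among S = 10 species.
L/S = 19/10 = 1.9000 ≈ 1.90.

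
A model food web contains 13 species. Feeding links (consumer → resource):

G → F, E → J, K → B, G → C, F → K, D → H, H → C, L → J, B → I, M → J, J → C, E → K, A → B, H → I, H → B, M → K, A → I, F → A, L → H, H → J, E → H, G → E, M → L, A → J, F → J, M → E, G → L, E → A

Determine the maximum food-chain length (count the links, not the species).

4 links

One longest chain: I → B → H → L → G.
It has 5 species and 4 links.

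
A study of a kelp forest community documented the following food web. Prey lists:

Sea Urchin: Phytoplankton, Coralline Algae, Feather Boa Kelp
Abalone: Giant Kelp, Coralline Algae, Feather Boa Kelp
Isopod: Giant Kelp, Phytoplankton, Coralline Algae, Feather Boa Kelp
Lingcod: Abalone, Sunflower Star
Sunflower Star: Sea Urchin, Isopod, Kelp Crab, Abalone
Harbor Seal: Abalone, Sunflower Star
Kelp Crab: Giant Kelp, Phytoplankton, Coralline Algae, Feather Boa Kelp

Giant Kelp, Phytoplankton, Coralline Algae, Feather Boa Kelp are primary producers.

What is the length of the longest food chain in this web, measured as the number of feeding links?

One longest chain: Phytoplankton → Sea Urchin → Sunflower Star → Lingcod.
It has 4 species and 3 links.

3 links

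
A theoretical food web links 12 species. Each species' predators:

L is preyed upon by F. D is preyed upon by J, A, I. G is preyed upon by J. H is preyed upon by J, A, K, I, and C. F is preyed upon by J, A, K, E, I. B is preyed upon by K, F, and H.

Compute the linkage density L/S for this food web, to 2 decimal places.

L/S = 1.50

There are L = 18 links among S = 12 species.
L/S = 18/12 = 1.5000 ≈ 1.50.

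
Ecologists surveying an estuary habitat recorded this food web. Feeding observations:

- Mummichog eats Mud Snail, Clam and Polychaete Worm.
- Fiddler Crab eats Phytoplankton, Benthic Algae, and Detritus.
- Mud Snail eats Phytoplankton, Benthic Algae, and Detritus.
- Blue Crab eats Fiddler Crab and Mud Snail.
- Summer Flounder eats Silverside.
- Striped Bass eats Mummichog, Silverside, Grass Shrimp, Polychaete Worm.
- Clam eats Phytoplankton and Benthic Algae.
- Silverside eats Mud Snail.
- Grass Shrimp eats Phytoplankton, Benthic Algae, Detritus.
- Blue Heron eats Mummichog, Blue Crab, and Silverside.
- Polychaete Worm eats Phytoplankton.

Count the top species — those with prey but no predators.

3

Top species (has prey, but nothing eats it): Blue Heron, Summer Flounder, Striped Bass.
Count: 3.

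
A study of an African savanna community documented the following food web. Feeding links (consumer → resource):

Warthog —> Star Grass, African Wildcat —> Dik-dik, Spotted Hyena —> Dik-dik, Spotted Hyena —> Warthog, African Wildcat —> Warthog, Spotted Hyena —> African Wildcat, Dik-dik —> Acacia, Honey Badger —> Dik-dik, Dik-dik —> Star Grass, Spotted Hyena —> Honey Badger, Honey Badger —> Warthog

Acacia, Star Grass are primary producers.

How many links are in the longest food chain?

One longest chain: Acacia → Dik-dik → African Wildcat → Spotted Hyena.
It has 4 species and 3 links.

3 links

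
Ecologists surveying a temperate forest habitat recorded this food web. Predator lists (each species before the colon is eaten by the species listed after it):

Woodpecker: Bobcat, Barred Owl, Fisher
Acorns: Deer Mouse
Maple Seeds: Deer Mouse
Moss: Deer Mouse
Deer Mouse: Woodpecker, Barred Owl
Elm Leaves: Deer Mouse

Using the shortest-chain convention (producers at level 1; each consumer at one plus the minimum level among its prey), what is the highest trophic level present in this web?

Producers (level 1): Moss, Elm Leaves, Maple Seeds, Acorns.
Following each consumer down to its lowest-level prey: Moss → Deer Mouse → Woodpecker → Bobcat (levels 1 through 4).
All prey of Bobcat (Woodpecker 3) are at level 3 or above, so Bobcat is at level 1 + 3 = 4.
Every consumer has at least one prey at level 3 or below, so none exceeds level 4.

4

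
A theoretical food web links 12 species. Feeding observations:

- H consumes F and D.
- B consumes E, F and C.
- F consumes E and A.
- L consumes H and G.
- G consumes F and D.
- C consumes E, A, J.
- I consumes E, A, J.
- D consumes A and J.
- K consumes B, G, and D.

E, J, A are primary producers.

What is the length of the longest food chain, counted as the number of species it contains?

One longest chain: J → D → H → L.
It has 4 species and 3 links.

4 species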